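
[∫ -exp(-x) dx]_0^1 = -1 + exp(-1)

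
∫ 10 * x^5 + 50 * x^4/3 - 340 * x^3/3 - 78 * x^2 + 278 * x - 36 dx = 5*x^6/3 + 10*x^5/3 - 85*x^4/3 - 26*x^3 + 139*x^2 - 36*x + C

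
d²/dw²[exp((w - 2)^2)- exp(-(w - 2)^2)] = (4*w^2*exp(2*w^2 - 8*w + 8) - 4*w^2 - 16*w*exp(2*w^2 - 8*w + 8) + 16*w + 18*exp(2*w^2 - 8*w + 8) - 14)*exp(-w^2 + 4*w - 4)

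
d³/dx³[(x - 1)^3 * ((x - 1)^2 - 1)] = 60*x^2 - 120*x + 54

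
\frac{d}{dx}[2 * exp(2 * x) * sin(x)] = 2*(2*sin(x) + cos(x))*exp(2*x)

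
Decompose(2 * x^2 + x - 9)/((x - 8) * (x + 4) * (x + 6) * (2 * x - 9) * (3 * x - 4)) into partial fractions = -333/(133760*(3*x - 4)) - 192/(15827*(2*x - 9)) + 19/(4312*(x + 6)) - 19/(6528*(x + 4)) + 127/(23520*(x - 8))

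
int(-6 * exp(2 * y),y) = -3*exp(2*y) + C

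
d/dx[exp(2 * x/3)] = 2*exp(2*x/3)/3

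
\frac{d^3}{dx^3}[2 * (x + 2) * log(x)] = (8 - 2*x)/x^3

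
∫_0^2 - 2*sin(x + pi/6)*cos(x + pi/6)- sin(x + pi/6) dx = -sqrt(3)/2 + cos(pi/6 + 2) - 3/4 + cos(pi/6 + 2)^2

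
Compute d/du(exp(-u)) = -exp(-u)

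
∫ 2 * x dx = x^2 + C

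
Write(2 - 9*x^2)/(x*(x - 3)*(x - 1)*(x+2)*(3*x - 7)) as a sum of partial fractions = 3807/(728*(3*x - 7)) - 17/(195*(x + 2)) - 7/(24*(x - 1)) - 79/(60*(x - 3)) - 1/(21*x)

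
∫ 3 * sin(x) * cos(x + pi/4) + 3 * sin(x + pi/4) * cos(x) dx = 3*sin(x)*sin(x + pi/4) + C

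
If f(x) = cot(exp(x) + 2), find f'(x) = -exp(x)/sin(exp(x) + 2)^2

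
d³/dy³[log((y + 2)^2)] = 4/(y^3 + 6*y^2 + 12*y + 8)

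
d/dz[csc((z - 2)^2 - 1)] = 4*(2 - z)*cos(z^2 - 4*z + 3)/(1 - cos(2*z^2 - 8*z + 6))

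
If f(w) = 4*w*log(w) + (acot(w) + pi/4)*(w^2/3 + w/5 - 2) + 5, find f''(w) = (20*w^5*acot(w) + 5*pi*w^5 + 100*w^4 + 40*w^3*acot(w) + 10*pi*w^3 + 80*w^2 + 20*w*acot(w) - 12*w + 5*pi*w + 120)/(30*w^5 + 60*w^3 + 30*w)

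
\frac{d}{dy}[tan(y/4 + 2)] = tan(y/4 + 2)^2/4 + 1/4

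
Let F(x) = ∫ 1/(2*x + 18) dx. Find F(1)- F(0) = -log(3) + log(10)/2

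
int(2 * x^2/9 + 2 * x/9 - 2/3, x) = 2*x^3/27 + x^2/9 - 2*x/3 + C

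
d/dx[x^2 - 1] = 2*x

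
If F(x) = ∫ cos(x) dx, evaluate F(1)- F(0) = sin(1)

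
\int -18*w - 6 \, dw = -9*w^2 - 6*w + C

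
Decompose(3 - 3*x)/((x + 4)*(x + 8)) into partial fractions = -27/(4*(x + 8)) + 15/(4*(x + 4))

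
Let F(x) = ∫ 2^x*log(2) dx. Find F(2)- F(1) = 2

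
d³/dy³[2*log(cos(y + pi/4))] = -4*sin(y + pi/4)/cos(y + pi/4)^3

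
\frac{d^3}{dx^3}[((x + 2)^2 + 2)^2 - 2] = 24*x + 48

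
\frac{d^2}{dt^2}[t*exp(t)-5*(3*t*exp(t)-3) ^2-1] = -180*t^2*exp(2*t) - 360*t*exp(2*t) + 91*t*exp(t) - 90*exp(2*t) + 182*exp(t)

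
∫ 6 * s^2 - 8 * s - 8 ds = 2*s^3 - 4*s^2 - 8*s + C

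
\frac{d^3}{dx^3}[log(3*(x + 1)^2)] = 4/(x^3 + 3*x^2 + 3*x + 1)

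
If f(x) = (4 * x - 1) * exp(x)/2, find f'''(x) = 2*x*exp(x) + 11*exp(x)/2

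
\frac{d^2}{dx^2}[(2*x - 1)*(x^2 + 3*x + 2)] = 12*x + 10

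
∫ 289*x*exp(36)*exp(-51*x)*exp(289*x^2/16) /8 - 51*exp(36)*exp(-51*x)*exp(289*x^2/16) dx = exp((17*x - 24)^2/16) + C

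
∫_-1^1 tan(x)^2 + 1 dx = 2*tan(1)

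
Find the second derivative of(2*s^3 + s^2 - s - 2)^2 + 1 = 120*s^4 + 80*s^3 - 36*s^2 - 60*s - 6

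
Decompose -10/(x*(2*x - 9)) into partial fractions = -20/(9*(2*x - 9)) + 10/(9*x)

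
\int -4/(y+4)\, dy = -4*log(y + 4) + C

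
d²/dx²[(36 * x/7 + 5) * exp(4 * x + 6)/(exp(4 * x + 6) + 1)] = (576*x*exp(4*x + 6) - 576*x*exp(8*x + 12) + 848*exp(4*x + 6) - 272*exp(8*x + 12))/(7*exp(18)*exp(12*x) + 21*exp(12)*exp(8*x) + 21*exp(6)*exp(4*x) + 7)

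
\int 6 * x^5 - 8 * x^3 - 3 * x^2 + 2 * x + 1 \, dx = x^6 - 2*x^4 - x^3 + x^2 + x + C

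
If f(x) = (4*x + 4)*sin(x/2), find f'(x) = 2*x*cos(x/2) + 4*sin(x/2) + 2*cos(x/2)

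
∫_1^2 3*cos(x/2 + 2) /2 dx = -3*sin(5/2) + 3*sin(3)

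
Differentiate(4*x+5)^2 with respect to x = 32*x + 40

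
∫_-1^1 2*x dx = 0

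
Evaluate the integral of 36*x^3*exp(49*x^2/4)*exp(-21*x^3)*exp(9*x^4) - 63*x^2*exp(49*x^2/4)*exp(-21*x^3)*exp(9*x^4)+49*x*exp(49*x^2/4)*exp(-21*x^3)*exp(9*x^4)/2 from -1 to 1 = -exp(169/4) + exp(1/4)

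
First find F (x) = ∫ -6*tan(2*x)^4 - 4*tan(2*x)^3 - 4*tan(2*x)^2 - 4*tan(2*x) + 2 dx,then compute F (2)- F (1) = tan(2)^3 - tan(4)^3 - tan(4)^2 + tan(4) - tan(2) + tan(2)^2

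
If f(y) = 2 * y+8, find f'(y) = 2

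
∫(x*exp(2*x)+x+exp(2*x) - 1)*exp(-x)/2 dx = x*sinh(x) + C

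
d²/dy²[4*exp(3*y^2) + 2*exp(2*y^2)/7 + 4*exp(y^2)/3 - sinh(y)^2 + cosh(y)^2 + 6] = 144*y^2*exp(3*y^2) + 32*y^2*exp(2*y^2)/7 + 16*y^2*exp(y^2)/3 + 24*exp(3*y^2) + 8*exp(2*y^2)/7 + 8*exp(y^2)/3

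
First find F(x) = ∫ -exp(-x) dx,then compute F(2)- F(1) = -exp(-1) + exp(-2)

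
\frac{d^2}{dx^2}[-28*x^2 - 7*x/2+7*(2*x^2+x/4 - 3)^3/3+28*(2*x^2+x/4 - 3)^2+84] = 560*x^4 + 140*x^3 + 693*x^2/2 + 1351*x/32 - 3801/8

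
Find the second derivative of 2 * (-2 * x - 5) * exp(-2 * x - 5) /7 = (-16*x - 24)*exp(-2*x - 5)/7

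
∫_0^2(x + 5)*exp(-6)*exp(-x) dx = -8*exp(-8) + 6*exp(-6)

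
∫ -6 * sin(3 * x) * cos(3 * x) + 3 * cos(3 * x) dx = sin(3*x) + cos(3*x)^2 + C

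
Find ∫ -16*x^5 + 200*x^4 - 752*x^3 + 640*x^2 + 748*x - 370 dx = -8*x^6/3 + 40*x^5 - 188*x^4 + 640*x^3/3 + 374*x^2 - 370*x + C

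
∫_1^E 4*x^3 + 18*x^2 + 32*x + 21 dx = -48 + 3*exp(2) + 9*E + (2 + exp(2) + 3*E)^2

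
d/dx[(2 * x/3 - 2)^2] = 8*x/9 - 8/3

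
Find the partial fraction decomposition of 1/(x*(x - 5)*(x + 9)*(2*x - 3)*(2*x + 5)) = -1/(975*(2*x + 5)) - 1/(441*(2*x - 3)) + 1/(34398*(x + 9)) + 1/(7350*(x - 5)) + 1/(675*x)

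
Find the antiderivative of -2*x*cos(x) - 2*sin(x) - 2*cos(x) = (-2*x - 2)*sin(x) + C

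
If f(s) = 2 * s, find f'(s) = 2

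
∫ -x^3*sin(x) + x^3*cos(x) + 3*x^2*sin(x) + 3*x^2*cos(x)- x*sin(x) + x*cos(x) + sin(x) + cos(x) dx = sqrt(2)*x*(x^2 + 1)*sin(x + pi/4) + C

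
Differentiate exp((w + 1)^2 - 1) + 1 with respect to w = 2*w*exp(w^2 + 2*w) + 2*exp(w^2 + 2*w)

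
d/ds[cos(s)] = -sin(s)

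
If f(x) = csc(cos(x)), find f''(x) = (-sin(x)^2 + 2*sin(x)^2/sin(cos(x))^2 + cos(x)*cos(cos(x))/sin(cos(x)))/sin(cos(x))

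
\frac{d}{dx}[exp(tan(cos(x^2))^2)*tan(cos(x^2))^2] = -4*x*exp(-1 + cos(cos(x^2))^(-2))*sin(x^2)*sin(cos(x^2))/cos(cos(x^2))^5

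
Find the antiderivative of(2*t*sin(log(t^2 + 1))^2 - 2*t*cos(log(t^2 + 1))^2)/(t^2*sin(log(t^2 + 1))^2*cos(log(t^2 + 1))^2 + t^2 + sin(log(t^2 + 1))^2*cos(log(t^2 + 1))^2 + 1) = acot(sin(2*log(t^2 + 1))/2) + C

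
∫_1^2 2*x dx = 3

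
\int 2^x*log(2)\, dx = 2^x + C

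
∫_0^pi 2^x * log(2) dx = -1 + 2^pi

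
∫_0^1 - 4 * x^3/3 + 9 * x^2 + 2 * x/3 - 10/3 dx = -1/3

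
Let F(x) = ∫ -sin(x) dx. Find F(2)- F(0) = -1 + cos(2)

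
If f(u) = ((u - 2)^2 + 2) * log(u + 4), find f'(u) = (2*u^2*log(u + 4) + u^2 + 4*u*log(u + 4) - 4*u - 16*log(u + 4) + 6)/(u + 4)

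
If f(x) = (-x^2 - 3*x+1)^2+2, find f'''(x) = 24*x + 36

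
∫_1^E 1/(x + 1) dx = -log(8) + log(4 + 4*E)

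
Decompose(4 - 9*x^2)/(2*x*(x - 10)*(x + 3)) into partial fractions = -77/(78*(x + 3)) - 224/(65*(x - 10)) - 1/(15*x)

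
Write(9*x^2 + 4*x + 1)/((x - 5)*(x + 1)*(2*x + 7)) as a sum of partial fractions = 389/(85*(2*x + 7)) - 1/(5*(x + 1)) + 41/(17*(x - 5))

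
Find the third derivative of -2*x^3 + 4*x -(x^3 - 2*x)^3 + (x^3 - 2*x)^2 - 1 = -504*x^6 + 1260*x^4 + 120*x^3 - 720*x^2 - 96*x + 36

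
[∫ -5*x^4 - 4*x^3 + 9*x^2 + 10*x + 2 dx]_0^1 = 8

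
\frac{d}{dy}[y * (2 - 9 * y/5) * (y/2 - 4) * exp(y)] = -9*y^3*exp(y)/10 + 11*y^2*exp(y)/2 + 42*y*exp(y)/5 - 8*exp(y)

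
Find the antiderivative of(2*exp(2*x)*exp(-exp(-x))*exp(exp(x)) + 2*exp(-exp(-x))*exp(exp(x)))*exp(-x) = 2*exp(2*sinh(x)) + C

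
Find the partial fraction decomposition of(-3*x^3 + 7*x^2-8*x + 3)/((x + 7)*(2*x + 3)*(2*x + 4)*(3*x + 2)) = 333/(760*(3*x + 2)) - 327/(110*(2*x + 3)) - 1431/(2090*(x + 7)) + 71/(40*(x + 2))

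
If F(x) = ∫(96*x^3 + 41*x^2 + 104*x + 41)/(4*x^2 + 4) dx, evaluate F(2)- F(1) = -log(2) + log(5) + 185/4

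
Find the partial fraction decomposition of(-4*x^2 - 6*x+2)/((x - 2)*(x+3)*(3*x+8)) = 47/(7*(3*x + 8)) - 16/(5*(x + 3)) - 13/(35*(x - 2))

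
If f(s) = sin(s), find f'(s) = cos(s)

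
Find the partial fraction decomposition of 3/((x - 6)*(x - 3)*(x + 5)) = 3/(88*(x + 5)) - 1/(8*(x - 3)) + 1/(11*(x - 6))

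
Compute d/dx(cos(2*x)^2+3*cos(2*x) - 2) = -6*sin(2*x) - 2*sin(4*x)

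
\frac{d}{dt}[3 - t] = -1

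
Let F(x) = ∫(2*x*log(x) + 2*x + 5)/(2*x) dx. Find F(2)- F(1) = 9*log(2)/2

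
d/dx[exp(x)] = exp(x)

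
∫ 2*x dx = x^2 + C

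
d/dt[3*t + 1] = 3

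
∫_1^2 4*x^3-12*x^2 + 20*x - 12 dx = 5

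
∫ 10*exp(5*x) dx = 2*exp(5*x) + C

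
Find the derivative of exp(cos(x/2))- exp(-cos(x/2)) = -(exp(cos(x/2)) + exp(-cos(x/2)))*sin(x/2)/2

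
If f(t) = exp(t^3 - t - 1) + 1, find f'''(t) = (27*t^6 - 27*t^4 + 54*t^3 + 9*t^2 - 18*t + 5)*exp(t^3 - t - 1)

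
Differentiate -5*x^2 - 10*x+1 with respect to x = -10*x - 10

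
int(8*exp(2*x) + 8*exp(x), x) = 4*(exp(x) + 1)^2 + C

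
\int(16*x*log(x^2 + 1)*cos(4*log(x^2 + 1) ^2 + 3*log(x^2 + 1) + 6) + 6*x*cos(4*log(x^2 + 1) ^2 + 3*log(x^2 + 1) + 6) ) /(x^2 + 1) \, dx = sin(4*log(x^2 + 1)^2 + 3*log(x^2 + 1) + 6) + C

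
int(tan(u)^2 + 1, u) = tan(u) + C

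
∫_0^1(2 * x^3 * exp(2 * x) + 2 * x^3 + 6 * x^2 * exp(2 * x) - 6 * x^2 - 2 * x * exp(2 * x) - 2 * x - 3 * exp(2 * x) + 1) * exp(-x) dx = -E + exp(-1)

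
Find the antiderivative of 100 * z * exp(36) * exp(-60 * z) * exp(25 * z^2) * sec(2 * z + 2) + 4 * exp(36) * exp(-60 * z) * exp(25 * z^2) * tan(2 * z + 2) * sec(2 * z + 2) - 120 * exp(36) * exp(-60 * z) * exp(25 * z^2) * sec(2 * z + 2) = 2*exp((5*z - 6)^2)*sec(2*z + 2) + C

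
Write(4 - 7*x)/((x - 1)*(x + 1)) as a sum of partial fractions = -11/(2*(x + 1)) - 3/(2*(x - 1))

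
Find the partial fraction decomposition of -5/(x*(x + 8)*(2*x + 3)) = 20/(39*(2*x + 3)) - 5/(104*(x + 8)) - 5/(24*x)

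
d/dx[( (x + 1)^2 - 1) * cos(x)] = -x^2*sin(x) - 2*x*sin(x) + 2*x*cos(x) + 2*cos(x)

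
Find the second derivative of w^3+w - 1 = 6*w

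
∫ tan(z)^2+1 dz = tan(z) + C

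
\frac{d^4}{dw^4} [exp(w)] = exp(w)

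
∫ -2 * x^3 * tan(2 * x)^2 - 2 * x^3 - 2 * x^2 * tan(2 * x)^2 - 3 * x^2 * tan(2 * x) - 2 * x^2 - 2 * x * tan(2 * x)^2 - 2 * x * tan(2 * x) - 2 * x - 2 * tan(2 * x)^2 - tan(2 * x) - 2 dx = (-x^3 - x^2 - x - 1)*tan(2*x) + C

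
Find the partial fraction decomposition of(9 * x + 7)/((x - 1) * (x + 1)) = 1/(x + 1) + 8/(x - 1)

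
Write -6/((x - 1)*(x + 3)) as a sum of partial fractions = 3/(2*(x + 3)) - 3/(2*(x - 1))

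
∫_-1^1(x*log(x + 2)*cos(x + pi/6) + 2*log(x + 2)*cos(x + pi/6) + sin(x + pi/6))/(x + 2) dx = log(3)*sin(pi/6 + 1)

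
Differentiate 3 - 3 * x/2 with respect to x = -3/2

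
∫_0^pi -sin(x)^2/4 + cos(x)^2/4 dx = 0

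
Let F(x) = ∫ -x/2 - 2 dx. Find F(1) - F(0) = -9/4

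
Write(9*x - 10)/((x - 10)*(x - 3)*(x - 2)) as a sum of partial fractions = 1/(x - 2) - 17/(7*(x - 3)) + 10/(7*(x - 10))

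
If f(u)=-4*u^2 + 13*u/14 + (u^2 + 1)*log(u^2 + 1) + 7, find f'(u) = 2*u*log(u^2 + 1) - 6*u + 13/14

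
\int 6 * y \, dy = 3*y^2 + C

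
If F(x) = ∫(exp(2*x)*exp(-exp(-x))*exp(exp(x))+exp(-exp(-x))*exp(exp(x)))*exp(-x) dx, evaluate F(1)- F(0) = -1 + exp(E - exp(-1))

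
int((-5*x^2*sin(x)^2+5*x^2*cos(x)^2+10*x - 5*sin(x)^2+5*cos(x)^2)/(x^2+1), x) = 5*log(x^2 + 1) + 5*sin(2*x)/2 + C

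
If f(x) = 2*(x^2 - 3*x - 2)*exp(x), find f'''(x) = 2*x^2*exp(x) + 6*x*exp(x) - 10*exp(x)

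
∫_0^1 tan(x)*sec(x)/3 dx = -1/3 + sec(1)/3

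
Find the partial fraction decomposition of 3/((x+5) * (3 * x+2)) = 9/(13*(3*x + 2)) - 3/(13*(x + 5))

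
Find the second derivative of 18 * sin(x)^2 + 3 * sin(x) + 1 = -3*sin(x) + 36*cos(2*x)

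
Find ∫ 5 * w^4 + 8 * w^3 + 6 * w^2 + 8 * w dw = w^5 + 2*w^4 + 2*w^3 + 4*w^2 + C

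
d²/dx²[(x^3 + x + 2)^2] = 30*x^4 + 24*x^2 + 24*x + 2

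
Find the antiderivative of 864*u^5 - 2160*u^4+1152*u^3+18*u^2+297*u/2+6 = 144*u^6 - 432*u^5 + 288*u^4 + 6*u^3 + 297*u^2/4 + 6*u + C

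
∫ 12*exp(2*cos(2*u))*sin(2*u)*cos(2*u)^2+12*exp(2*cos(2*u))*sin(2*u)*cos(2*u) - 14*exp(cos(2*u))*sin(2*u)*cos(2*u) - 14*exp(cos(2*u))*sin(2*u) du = (-3*exp(cos(2*u))*cos(2*u) + 7)*exp(cos(2*u))*cos(2*u) + C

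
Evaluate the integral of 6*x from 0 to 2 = 12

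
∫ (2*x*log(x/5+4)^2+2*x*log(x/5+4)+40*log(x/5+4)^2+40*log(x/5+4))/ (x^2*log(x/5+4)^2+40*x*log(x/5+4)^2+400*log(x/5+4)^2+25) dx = log((x + 20)^2*log(x/5 + 4)^2/25 + 1) + C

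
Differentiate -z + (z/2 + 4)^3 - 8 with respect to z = 3*z^2/8 + 6*z + 23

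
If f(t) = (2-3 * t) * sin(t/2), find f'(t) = -3*t*cos(t/2)/2 - 3*sin(t/2) + cos(t/2)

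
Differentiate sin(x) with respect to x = cos(x)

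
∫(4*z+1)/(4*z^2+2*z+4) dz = log(2*z^2 + z + 2)/2 + C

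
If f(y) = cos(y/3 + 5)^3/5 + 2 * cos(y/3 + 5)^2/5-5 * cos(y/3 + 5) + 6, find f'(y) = 97*sin(y/3 + 5)/60 - 2*sin(2*y/3 + 10)/15 - sin(y + 15)/20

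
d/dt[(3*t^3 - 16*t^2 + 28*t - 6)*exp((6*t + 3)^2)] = 216*t^4*exp(36*t^2 + 36*t + 9) - 1044*t^3*exp(36*t^2 + 36*t + 9) + 1449*t^2*exp(36*t^2 + 36*t + 9) + 544*t*exp(36*t^2 + 36*t + 9) - 188*exp(36*t^2 + 36*t + 9)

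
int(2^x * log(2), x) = 2^x + C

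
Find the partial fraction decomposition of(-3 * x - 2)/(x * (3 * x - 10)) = -18/(5*(3*x - 10)) + 1/(5*x)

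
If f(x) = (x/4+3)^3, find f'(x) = 3*x^2/64 + 9*x/8 + 27/4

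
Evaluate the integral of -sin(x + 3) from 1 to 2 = cos(5) - cos(4)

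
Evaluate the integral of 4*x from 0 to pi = 2*pi^2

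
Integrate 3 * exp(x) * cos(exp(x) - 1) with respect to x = 3*sin(exp(x) - 1) + C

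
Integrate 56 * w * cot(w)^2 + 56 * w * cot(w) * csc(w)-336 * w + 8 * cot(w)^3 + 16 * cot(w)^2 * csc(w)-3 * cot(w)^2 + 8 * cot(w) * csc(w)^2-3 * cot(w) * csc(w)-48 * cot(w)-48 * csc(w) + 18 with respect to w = 21*w - 4*(7*w + cot(w) + csc(w))^2 + 3*cot(w) + 3*csc(w) + C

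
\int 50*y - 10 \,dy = 25*y^2 - 10*y + C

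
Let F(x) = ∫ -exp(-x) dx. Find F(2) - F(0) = -1 + exp(-2)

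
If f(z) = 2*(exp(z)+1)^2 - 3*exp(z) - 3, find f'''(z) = 16*exp(2*z) + exp(z)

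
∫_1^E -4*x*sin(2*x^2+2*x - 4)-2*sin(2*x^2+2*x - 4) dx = -1 + cos(2*(-2 + E + exp(2)))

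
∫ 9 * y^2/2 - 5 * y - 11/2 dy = 3*y^3/2 - 5*y^2/2 - 11*y/2 + C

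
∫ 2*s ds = s^2 + C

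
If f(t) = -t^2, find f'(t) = -2*t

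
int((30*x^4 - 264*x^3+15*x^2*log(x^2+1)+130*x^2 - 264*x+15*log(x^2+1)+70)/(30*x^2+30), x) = x*(10*x^2 - 132*x + 15*log(x^2 + 1) + 70)/30 + C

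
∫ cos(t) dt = sin(t) + C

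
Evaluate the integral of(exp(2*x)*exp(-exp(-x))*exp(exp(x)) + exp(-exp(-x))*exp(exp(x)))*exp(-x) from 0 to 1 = -1 + exp(E - exp(-1))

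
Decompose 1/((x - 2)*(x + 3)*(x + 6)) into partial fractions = 1/(24*(x + 6)) - 1/(15*(x + 3)) + 1/(40*(x - 2))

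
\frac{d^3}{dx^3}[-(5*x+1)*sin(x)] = 5*x*cos(x) + 15*sin(x) + cos(x)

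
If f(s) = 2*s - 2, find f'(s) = 2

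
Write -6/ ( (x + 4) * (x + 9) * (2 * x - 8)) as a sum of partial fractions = -3/(65*(x + 9)) + 3/(40*(x + 4)) - 3/(104*(x - 4))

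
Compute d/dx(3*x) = 3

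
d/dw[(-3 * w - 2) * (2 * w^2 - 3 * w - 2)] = -18*w^2 + 10*w + 12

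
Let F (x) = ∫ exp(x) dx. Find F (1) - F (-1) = E - exp(-1)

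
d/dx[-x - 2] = -1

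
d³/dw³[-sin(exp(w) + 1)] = (exp(2*w)*cos(exp(w) + 1) + 3*exp(w)*sin(exp(w) + 1) - cos(exp(w) + 1))*exp(w)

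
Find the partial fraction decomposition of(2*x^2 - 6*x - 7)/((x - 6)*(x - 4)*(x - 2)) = -11/(8*(x - 2)) - 1/(4*(x - 4)) + 29/(8*(x - 6))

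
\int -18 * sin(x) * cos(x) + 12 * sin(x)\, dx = (3*cos(x) - 2)^2 + C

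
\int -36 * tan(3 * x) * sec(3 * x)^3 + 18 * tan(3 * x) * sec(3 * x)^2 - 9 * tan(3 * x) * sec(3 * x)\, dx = (-4*sec(3*x)^2 + 3*sec(3*x) - 3)*sec(3*x) + C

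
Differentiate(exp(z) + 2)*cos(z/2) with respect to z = -exp(z)*sin(z/2)/2 + exp(z)*cos(z/2) - sin(z/2)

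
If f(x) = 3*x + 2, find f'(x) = 3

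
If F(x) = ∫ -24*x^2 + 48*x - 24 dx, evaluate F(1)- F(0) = -8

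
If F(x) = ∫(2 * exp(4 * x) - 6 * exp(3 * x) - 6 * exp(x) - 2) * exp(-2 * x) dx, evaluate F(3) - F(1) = -(-3 - exp(-1) + E)^2 + (-3 - exp(-3) + exp(3))^2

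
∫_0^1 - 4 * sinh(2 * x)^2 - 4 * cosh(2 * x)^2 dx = -sinh(4)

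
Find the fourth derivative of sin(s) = sin(s)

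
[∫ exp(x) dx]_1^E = -E + exp(E)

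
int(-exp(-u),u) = exp(-u) + C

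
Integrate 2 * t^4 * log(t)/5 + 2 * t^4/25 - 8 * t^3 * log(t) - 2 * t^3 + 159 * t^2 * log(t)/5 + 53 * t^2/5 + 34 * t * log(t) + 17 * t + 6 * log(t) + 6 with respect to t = t*(-2*t^2 + 20*t + 15)*(-t^2 + 15*t + 10)*log(t)/25 + C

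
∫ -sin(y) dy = cos(y) + C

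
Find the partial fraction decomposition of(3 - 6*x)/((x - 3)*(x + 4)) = -27/(7*(x + 4)) - 15/(7*(x - 3))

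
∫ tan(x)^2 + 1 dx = tan(x) + C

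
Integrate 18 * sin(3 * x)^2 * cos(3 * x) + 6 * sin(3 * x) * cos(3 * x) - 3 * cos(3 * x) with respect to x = (sin(3*x) - cos(6*x))*sin(3*x) + C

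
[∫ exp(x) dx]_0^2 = -1 + exp(2)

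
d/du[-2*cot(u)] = 2/sin(u)^2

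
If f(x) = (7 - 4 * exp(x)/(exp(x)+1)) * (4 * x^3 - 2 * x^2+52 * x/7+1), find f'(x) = (-112*x^3*exp(x) + 252*x^2*exp(2*x) + 896*x^2*exp(x) + 588*x^2 - 84*x*exp(2*x) - 488*x*exp(x) - 196*x + 156*exp(2*x) + 492*exp(x) + 364)/(7*exp(2*x) + 14*exp(x) + 7)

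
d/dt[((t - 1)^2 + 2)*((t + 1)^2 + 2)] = 4*t^3 + 4*t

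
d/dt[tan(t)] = cos(t)^(-2)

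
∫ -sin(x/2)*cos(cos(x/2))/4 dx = sin(cos(x/2))/2 + C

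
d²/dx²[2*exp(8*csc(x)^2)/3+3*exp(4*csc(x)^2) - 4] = 8*(-8*exp(4/sin(x)^2)/3 - 52*exp(4/sin(x)^2)/(3*sin(x)^2) + 64*exp(4/sin(x)^2)/(3*sin(x)^4) - 6 - 15/sin(x)^2 + 24/sin(x)^4)*exp(4/sin(x)^2)/sin(x)^2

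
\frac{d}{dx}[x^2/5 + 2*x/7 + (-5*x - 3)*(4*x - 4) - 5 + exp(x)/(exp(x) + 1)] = (-1386*x*exp(2*x) - 2772*x*exp(x) - 1386*x + 290*exp(2*x) + 615*exp(x) + 290)/(35*exp(2*x) + 70*exp(x) + 35)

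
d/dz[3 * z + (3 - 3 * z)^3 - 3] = -81*z^2 + 162*z - 78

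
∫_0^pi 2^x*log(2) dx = -1 + 2^pi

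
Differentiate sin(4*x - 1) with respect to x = 4*cos(4*x - 1)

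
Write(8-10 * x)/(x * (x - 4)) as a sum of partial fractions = -8/(x - 4) - 2/x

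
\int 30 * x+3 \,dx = 15*x^2 + 3*x + C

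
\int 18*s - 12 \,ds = 9*s^2 - 12*s + C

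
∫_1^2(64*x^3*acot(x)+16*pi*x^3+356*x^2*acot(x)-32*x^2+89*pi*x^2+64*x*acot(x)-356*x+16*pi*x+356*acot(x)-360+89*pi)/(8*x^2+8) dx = -37*pi/4 + 150*acot(2)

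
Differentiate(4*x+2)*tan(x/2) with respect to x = 2*x/cos(x/2)^2 + 4*tan(x/2) + cos(x/2)^(-2)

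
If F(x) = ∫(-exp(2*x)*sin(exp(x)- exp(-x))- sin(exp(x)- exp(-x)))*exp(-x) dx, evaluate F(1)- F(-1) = 0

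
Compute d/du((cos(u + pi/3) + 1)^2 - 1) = -2*sin(u + pi/3) - cos(2*u + pi/6)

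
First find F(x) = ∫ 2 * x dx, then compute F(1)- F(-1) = 0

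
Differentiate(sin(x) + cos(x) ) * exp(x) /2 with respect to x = exp(x)*cos(x)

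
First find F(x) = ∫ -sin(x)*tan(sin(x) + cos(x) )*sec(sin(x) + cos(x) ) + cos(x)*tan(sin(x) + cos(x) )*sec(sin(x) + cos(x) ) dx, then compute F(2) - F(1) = -sec(cos(1) + sin(1)) + sec(cos(2) + sin(2))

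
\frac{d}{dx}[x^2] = 2*x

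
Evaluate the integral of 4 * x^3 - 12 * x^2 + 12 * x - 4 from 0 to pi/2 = -1 + (-1 + pi/2)^4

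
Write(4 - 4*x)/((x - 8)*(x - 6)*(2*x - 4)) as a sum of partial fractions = -1/(12*(x - 2)) + 5/(4*(x - 6)) - 7/(6*(x - 8))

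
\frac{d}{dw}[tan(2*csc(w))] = -2*cos(w)/(sin(w)^2*cos(2/sin(w))^2)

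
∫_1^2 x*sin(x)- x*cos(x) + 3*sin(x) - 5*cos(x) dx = -6*sin(2) - 6*cos(2) + 5*cos(1) + 5*sin(1)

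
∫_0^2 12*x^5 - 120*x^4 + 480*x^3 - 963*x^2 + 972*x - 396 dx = -136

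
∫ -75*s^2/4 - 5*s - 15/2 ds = -25*s^3/4 - 5*s^2/2 - 15*s/2 + C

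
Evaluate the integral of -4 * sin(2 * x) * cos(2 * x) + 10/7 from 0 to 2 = cos(4)^2 + 13/7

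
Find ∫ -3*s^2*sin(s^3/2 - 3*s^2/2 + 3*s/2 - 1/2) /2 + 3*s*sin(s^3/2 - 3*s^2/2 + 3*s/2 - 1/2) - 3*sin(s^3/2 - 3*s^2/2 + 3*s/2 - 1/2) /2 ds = cos((s - 1)^3/2) + C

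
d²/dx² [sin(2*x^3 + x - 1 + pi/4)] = -36*x^4*sin(2*x^3 + x - 1 + pi/4) - 12*x^2*sin(2*x^3 + x - 1 + pi/4) + 12*x*cos(2*x^3 + x - 1 + pi/4) - sin(2*x^3 + x - 1 + pi/4)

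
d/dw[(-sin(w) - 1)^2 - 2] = 2*(sin(w) + 1)*cos(w)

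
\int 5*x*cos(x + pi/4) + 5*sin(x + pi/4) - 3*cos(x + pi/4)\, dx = (5*x - 3)*sin(x + pi/4) + C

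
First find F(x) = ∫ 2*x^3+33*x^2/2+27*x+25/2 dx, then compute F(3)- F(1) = 316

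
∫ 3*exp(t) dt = 3*exp(t) + C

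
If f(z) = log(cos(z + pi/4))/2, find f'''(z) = -sin(z + pi/4)/cos(z + pi/4)^3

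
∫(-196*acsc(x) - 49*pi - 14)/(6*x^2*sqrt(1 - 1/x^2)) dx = 49*(4*acsc(x) + pi)^2/48 + 7*acsc(x)/3 + C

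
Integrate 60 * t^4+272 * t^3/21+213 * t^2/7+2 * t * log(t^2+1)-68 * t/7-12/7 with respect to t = t*(14*t + 3)*(18*t^3 + t^2 + 15*t - 12)/21 + (t^2 + 1)*log(t^2 + 1) + C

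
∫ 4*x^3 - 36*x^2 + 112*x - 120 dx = x^4 - 12*x^3 + 56*x^2 - 120*x + C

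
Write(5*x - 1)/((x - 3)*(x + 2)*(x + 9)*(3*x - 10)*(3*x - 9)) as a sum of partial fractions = 423/(592*(3*x - 10)) - 23/(55944*(x + 9)) + 11/(8400*(x + 2)) - 1291/(5400*(x - 3)) - 7/(90*(x - 3)^2)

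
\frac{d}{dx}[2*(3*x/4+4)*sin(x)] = 3*x*cos(x)/2 + 3*sin(x)/2 + 8*cos(x)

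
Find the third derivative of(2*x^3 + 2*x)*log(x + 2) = (12*x^3*log(x + 2) + 22*x^3 + 72*x^2*log(x + 2) + 108*x^2 + 144*x*log(x + 2) + 142*x + 96*log(x + 2) - 12)/(x^3 + 6*x^2 + 12*x + 8)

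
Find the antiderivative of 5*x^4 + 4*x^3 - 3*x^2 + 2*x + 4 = x^5 + x^4 - x^3 + x^2 + 4*x + C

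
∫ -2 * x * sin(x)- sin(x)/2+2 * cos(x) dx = (2*x + 1/2)*cos(x) + C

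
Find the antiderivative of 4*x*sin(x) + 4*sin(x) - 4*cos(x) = (-4*x - 4)*cos(x) + C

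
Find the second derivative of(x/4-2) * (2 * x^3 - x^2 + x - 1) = 6*x^2 - 51*x/2 + 9/2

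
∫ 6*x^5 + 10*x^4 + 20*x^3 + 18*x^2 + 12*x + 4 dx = x^6 + 2*x^5 + 5*x^4 + 6*x^3 + 6*x^2 + 4*x + C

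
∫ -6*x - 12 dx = -3*x^2 - 12*x + C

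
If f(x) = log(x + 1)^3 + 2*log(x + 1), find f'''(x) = (6*log(x + 1)^2 - 18*log(x + 1) + 10)/(x^3 + 3*x^2 + 3*x + 1)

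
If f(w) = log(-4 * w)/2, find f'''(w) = w^(-3)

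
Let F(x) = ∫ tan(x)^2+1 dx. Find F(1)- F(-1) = 2*tan(1)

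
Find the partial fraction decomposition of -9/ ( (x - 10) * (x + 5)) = 3/(5*(x + 5)) - 3/(5*(x - 10))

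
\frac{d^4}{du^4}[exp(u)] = exp(u)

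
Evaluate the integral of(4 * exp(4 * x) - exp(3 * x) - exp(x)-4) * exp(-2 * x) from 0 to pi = -exp(pi) + exp(-pi) + 2*(-exp(-pi) + exp(pi))^2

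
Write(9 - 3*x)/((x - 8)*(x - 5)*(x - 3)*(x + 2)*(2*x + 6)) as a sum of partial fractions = 3/(176*(x + 3)) - 3/(140*(x + 2)) + 1/(112*(x - 5)) - 1/(220*(x - 8))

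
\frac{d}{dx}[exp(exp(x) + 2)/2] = exp(x + exp(x) + 2)/2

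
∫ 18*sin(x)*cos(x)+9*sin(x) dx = -9*(cos(x) + 1)*cos(x) + C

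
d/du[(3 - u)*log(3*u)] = (-u*log(u) - u*log(3) - u + 3)/u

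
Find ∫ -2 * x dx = -x^2 + C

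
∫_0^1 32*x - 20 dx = -4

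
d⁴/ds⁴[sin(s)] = sin(s)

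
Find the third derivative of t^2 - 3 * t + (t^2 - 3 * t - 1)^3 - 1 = 120*t^3 - 540*t^2 + 576*t - 54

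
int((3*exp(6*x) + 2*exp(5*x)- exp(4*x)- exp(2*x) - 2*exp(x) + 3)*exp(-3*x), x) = -2*sinh(x) + 2*sinh(3*x) + 2*cosh(2*x) + C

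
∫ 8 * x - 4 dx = 4*x^2 - 4*x + C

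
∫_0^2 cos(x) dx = sin(2)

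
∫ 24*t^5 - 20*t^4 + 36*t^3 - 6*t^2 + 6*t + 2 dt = 4*t^6 - 4*t^5 + 9*t^4 - 2*t^3 + 3*t^2 + 2*t + C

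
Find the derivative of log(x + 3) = 1/(x + 3)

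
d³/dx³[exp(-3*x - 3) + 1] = -27*exp(-3*x - 3)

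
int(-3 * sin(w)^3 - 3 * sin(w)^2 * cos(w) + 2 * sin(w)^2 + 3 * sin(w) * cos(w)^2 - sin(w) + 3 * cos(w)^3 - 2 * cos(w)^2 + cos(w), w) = -sin(2*w) + 5*sqrt(2)*sin(w + pi/4)/2 - sqrt(2)*cos(3*w + pi/4)/2 + C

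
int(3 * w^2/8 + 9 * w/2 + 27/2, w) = w^3/8 + 9*w^2/4 + 27*w/2 + C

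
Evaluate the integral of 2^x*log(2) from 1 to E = -2 + 2^E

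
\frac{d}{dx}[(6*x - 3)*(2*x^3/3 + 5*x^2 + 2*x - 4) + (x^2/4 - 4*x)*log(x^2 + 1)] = (32*x^5 + 168*x^4 + x^3*log(x^2 + 1) + 21*x^3 - 8*x^2*log(x^2 + 1) + 92*x^2 + x*log(x^2 + 1) - 12*x - 8*log(x^2 + 1) - 60)/(2*x^2 + 2)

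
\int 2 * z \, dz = z^2 + C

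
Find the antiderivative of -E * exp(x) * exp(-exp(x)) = exp(1 - exp(x)) + C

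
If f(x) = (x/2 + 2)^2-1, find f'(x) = x/2 + 2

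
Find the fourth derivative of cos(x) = cos(x)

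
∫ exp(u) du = exp(u) + C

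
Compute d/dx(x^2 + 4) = 2*x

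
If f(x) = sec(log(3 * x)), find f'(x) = tan(log(x) + log(3))*sec(log(x) + log(3))/x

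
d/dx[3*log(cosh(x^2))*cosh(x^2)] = 6*x*(log(cosh(x^2)) + 1)*sinh(x^2)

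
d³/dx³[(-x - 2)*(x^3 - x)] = -24*x - 12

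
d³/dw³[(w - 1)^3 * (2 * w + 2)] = 48*w - 24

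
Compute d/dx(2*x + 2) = 2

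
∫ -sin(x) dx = cos(x) + C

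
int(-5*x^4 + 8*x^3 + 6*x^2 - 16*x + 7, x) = -x^5 + 2*x^4 + 2*x^3 - 8*x^2 + 7*x + C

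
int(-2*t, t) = -t^2 + C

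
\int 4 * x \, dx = 2*x^2 + C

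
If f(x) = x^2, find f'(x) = 2*x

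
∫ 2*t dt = t^2 + C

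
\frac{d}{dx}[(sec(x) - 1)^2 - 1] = 2*(-1 + 1/cos(x))*sin(x)/cos(x)^2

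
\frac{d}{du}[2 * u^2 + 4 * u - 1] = 4*u + 4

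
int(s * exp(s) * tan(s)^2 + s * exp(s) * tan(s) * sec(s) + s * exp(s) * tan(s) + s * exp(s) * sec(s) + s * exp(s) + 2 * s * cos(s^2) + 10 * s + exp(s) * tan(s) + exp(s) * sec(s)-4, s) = 5*s^2 + s*(tan(s) + sec(s))*exp(s) - 4*s + sin(s^2) + C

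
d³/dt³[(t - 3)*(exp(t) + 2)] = t*exp(t)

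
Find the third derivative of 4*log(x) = 8/x^3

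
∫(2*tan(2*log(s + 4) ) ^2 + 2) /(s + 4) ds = tan(2*log(s + 4)) + C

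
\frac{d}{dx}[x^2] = 2*x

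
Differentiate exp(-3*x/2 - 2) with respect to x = -3*exp(-3*x/2 - 2)/2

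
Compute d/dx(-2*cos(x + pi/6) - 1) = 2*sin(x + pi/6)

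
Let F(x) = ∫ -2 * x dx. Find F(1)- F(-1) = 0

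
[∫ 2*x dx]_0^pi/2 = pi^2/4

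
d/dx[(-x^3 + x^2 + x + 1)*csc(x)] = (x^3*cos(x)/sin(x) - 3*x^2 - x^2*cos(x)/sin(x) + 2*x - x*cos(x)/sin(x) + 1 - cos(x)/sin(x))/sin(x)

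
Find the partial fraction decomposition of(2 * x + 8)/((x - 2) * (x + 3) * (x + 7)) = -1/(6*(x + 7)) - 1/(10*(x + 3)) + 4/(15*(x - 2))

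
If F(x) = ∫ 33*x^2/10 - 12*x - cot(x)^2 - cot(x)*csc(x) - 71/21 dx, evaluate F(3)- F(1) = -2537/105 + cot(3) - csc(1) - cot(1) + csc(3)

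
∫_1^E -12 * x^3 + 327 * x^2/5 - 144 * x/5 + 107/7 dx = -26*E/7 + 11/35 + (-4 + 3*E/5)*(-5*exp(3) - 4*E + 5 + 3*exp(2))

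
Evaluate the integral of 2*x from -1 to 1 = 0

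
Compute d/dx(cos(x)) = -sin(x)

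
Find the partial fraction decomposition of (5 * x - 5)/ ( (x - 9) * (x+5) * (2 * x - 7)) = -50/(187*(2*x - 7)) - 15/(119*(x + 5)) + 20/(77*(x - 9))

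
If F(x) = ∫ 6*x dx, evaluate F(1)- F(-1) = 0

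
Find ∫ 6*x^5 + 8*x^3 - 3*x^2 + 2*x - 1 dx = x^6 + 2*x^4 - x^3 + x^2 - x + C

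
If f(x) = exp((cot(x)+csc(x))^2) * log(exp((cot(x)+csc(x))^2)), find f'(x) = -4*(cos(x) + 1)^3*exp(2*cos(x)/sin(x)^2)*exp(sin(x)^(-2))*exp(tan(x)^(-2))/sin(x)^5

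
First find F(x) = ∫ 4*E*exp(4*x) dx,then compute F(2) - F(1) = -exp(5) + exp(9)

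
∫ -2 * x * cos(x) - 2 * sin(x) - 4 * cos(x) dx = (-2*x - 4)*sin(x) + C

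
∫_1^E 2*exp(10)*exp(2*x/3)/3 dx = -exp(32/3) + exp(2*E/3 + 10)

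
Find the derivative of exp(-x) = -exp(-x)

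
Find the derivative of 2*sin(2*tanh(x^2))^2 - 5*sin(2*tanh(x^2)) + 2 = 4*x*(2*sin(4*tanh(x^2)) - 5*cos(2*tanh(x^2)))/cosh(x^2)^2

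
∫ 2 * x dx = x^2 + C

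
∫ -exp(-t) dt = exp(-t) + C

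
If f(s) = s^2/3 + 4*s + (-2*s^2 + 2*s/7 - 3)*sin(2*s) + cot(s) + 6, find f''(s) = 8*s^2*sin(2*s) - 8*s*sin(2*s)/7 - 16*s*cos(2*s) + 8*sin(2*s) + 8*cos(2*s)/7 + 2/3 + 2*cos(s)/sin(s)^3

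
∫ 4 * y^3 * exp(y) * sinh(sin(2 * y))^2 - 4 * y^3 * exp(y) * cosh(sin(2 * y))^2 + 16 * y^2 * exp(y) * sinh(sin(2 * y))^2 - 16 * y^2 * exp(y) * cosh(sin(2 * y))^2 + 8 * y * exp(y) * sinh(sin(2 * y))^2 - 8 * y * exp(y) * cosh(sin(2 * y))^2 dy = 4*y^2*(-y - 1)*exp(y) + C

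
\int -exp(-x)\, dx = exp(-x) + C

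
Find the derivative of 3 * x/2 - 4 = 3/2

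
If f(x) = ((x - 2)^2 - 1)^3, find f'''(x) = 120*x^3 - 720*x^2 + 1368*x - 816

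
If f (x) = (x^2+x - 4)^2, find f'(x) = 4*x^3 + 6*x^2 - 14*x - 8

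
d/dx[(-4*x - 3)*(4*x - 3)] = -32*x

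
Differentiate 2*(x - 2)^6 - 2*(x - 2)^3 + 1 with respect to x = 12*x^5 - 120*x^4 + 480*x^3 - 966*x^2 + 984*x - 408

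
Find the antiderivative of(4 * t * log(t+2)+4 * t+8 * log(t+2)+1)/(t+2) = (4*t + 1)*log(t + 2) + C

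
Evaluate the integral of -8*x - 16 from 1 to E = 36 - 4*(2 + E)^2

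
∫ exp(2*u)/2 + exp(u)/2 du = (exp(u) + 2)*exp(u)/4 + C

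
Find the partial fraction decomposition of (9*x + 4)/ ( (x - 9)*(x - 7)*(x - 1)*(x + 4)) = 32/(715*(x + 4)) + 13/(240*(x - 1)) - 67/(132*(x - 7)) + 85/(208*(x - 9))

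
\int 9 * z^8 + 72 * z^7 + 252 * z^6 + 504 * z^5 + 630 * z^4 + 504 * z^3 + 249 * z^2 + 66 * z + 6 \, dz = z^9 + 9*z^8 + 36*z^7 + 84*z^6 + 126*z^5 + 126*z^4 + 83*z^3 + 33*z^2 + 6*z + C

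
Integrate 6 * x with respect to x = 3*x^2 + C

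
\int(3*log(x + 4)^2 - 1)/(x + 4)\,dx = log(x + 4)^3 - log(x + 4) + C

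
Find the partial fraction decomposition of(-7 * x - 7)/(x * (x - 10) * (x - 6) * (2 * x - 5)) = -28/(75*(2*x - 5)) + 7/(24*(x - 6)) - 77/(600*(x - 10)) + 7/(300*x)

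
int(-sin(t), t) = cos(t) + C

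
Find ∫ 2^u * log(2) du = 2^u + C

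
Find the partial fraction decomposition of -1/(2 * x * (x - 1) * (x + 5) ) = -1/(60*(x + 5)) - 1/(12*(x - 1)) + 1/(10*x)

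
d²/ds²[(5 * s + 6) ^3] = 750*s + 900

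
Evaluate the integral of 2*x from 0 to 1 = 1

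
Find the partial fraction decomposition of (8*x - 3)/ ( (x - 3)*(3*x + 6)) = 19/(15*(x + 2)) + 7/(5*(x - 3))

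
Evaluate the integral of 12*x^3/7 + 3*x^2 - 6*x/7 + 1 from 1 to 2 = 92/7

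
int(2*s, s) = s^2 + C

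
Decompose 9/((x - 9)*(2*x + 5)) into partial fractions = -18/(23*(2*x + 5)) + 9/(23*(x - 9))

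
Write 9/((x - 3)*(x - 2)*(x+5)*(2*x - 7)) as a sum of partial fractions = 24/(17*(2*x - 7)) - 9/(952*(x + 5)) + 3/(7*(x - 2)) - 9/(8*(x - 3))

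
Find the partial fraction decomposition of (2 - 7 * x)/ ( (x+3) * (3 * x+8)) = 62/(3*x + 8) - 23/(x + 3)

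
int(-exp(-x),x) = exp(-x) + C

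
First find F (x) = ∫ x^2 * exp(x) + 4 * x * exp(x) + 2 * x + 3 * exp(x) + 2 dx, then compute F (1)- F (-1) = 4 + 4*E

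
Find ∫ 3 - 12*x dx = -6*x^2 + 3*x + C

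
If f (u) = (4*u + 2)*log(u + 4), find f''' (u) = (-4*u - 44)/(u^3 + 12*u^2 + 48*u + 64)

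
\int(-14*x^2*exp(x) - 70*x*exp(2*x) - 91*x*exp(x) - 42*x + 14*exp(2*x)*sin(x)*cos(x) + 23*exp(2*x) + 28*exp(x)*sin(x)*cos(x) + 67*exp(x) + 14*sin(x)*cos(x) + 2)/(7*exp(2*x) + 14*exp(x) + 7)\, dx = ((-exp(x) - 1)*(21*x^2 - 2*x - 7*sin(x)^2 + 35) + 7*(-2*x^2 + 3*x + 6)*exp(x))/(7*(exp(x) + 1)) + C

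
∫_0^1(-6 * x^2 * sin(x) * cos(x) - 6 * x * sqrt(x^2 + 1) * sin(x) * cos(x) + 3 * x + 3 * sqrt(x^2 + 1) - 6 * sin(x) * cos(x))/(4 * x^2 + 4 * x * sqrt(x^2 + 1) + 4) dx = -3*sin(1)^2/4 + 3*log(1 + sqrt(2))/4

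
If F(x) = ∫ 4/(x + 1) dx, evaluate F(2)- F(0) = 4*log(3)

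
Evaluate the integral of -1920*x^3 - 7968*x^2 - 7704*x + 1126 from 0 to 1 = -5862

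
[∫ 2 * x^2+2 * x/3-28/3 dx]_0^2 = -12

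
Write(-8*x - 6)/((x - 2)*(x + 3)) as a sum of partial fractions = -18/(5*(x + 3)) - 22/(5*(x - 2))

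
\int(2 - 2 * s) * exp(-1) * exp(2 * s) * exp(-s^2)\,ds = exp(-(s - 1)^2) + C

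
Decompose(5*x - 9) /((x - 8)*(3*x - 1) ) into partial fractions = 22/(23*(3*x - 1)) + 31/(23*(x - 8))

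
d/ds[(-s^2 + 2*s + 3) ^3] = -6*s^5 + 30*s^4 - 12*s^3 - 84*s^2 + 18*s + 54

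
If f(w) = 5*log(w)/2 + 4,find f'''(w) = 5/w^3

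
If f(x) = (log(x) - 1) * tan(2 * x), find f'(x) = (4*x*log(x) - 4*x + sin(4*x))/(x*(cos(4*x) + 1))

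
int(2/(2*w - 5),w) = log(15 - 6*w) + C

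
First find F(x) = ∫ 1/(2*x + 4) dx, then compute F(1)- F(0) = -log(2)/2 + log(3)/2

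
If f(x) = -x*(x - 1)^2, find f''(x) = 4 - 6*x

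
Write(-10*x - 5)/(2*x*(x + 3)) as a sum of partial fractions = -25/(6*(x + 3)) - 5/(6*x)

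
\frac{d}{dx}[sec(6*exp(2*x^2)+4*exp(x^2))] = 24*x*exp(2*x^2)*tan(6*exp(2*x^2) + 4*exp(x^2))*sec(6*exp(2*x^2) + 4*exp(x^2)) + 8*x*exp(x^2)*tan(6*exp(2*x^2) + 4*exp(x^2))*sec(6*exp(2*x^2) + 4*exp(x^2))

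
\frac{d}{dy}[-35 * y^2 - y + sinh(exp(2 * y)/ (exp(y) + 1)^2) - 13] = -(70*y*exp(3*y) + 210*y*exp(2*y) + 210*y*exp(y) + 70*y + exp(3*y) - 2*exp(2*y)*cosh(exp(2*y)/(exp(2*y) + 2*exp(y) + 1)) + 3*exp(2*y) + 3*exp(y) + 1)/(exp(3*y) + 3*exp(2*y) + 3*exp(y) + 1)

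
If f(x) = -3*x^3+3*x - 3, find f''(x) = -18*x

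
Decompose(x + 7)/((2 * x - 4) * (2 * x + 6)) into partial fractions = -1/(5*(x + 3)) + 9/(20*(x - 2))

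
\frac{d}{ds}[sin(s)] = cos(s)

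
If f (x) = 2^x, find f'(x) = 2^x*log(2)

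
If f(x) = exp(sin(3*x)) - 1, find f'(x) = 3*exp(sin(3*x))*cos(3*x)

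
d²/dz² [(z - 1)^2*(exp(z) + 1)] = z^2*exp(z) + 2*z*exp(z) - exp(z) + 2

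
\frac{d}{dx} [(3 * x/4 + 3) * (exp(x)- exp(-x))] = (3*x*exp(2*x) + 3*x + 15*exp(2*x) + 9)*exp(-x)/4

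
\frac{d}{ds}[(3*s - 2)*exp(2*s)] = 6*s*exp(2*s) - exp(2*s)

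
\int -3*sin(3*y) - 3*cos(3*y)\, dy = sqrt(2)*cos(3*y + pi/4) + C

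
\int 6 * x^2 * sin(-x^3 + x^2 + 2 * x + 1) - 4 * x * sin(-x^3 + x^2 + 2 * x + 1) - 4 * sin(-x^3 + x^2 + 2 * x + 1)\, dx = 2*cos(-x^3 + x^2 + 2*x + 1) + C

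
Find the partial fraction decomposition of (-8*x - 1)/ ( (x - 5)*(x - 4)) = 33/(x - 4) - 41/(x - 5)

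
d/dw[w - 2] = 1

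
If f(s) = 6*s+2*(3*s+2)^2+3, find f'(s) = 36*s + 30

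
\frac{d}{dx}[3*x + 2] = 3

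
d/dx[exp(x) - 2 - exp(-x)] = (exp(2*x) + 1)*exp(-x)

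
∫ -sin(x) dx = cos(x) + C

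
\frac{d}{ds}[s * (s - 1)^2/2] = 3*s^2/2 - 2*s + 1/2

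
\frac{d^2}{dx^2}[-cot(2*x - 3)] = -8*cos(2*x - 3)/sin(2*x - 3)^3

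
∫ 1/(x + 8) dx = log(3*x/2 + 12) + C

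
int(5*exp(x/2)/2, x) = 5*exp(x/2) + C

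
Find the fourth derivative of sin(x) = sin(x)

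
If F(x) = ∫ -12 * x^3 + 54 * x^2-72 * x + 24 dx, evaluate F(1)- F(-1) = 84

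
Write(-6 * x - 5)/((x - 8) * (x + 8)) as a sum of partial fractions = -43/(16*(x + 8)) - 53/(16*(x - 8))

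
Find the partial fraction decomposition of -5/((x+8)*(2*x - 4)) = 1/(4*(x + 8)) - 1/(4*(x - 2))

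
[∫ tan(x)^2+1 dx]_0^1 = tan(1)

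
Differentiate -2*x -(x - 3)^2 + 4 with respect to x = 4 - 2*x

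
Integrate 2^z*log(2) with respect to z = 2^z + C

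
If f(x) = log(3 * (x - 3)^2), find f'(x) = 2/(x - 3)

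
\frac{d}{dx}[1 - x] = -1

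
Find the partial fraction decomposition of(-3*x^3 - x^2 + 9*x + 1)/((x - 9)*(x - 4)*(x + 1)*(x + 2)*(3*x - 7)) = -873/(6500*(3*x - 7)) + 1/(286*(x + 2)) + 3/(250*(x + 1)) + 57/(250*(x - 4)) - 1093/(5500*(x - 9))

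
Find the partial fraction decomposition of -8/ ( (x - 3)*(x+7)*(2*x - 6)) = -1/(25*(x + 7)) + 1/(25*(x - 3)) - 2/(5*(x - 3)^2)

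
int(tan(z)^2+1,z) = tan(z) + C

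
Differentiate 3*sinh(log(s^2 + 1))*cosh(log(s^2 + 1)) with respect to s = (12*s*sinh(log(s^2 + 1))^2 + 6*s)/(s^2 + 1)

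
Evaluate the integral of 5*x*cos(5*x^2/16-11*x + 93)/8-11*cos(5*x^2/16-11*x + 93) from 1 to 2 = -sin(1317/16) + sin(289/4)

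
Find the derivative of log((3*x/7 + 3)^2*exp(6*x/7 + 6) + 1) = (54*x^2*exp(6*x/7 + 6) + 882*x*exp(6*x/7 + 6) + 3528*exp(6*x/7 + 6))/(63*x^2*exp(6)*exp(6*x/7) + 882*x*exp(6)*exp(6*x/7) + 3087*exp(6)*exp(6*x/7) + 343)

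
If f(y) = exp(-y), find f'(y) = -exp(-y)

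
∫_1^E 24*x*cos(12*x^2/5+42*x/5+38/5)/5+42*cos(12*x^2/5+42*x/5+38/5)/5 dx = sin(2*(19 + 6*exp(2) + 21*E)/5) - sin(92/5)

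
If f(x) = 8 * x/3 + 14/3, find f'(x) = 8/3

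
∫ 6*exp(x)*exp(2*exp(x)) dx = 3*exp(2*exp(x)) + C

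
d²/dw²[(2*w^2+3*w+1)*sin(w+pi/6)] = -2*w^2*sin(w + pi/6) - 3*w*sin(w + pi/6) + 8*w*cos(w + pi/6) + 3*sin(w + pi/6) + 6*cos(w + pi/6)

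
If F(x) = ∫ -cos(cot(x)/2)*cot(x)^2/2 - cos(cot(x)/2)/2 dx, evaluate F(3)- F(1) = -sin(cot(1)/2) + sin(cot(3)/2)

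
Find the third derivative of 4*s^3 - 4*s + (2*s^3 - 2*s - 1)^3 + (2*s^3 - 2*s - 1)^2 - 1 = 4032*s^6 - 5040*s^4 - 960*s^3 + 1440*s^2 + 384*s - 12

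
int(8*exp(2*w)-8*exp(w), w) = 4*(1 - exp(w))^2 + C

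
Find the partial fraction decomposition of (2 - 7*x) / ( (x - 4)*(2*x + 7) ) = -53/(15*(2*x + 7)) - 26/(15*(x - 4))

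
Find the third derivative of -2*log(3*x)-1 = -4/x^3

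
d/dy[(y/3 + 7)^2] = 2*y/9 + 14/3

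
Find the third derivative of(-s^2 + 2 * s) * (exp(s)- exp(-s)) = (-s^2*exp(2*s) - s^2 - 4*s*exp(2*s) + 8*s - 12)*exp(-s)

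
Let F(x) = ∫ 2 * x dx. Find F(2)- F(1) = 3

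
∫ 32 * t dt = 16*t^2 + C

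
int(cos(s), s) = sin(s) + C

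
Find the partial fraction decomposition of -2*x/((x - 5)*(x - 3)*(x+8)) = 16/(143*(x + 8)) + 3/(11*(x - 3)) - 5/(13*(x - 5))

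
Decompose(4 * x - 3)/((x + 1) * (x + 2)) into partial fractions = 11/(x + 2) - 7/(x + 1)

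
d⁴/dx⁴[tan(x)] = 24*tan(x)^5 + 40*tan(x)^3 + 16*tan(x)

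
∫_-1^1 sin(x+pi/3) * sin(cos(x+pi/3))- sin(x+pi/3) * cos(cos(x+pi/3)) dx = -sin(sin(pi/6 + 1)) - cos(sin(pi/6 + 1)) + sin(cos(1 + pi/3)) + cos(cos(1 + pi/3))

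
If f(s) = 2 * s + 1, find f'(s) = 2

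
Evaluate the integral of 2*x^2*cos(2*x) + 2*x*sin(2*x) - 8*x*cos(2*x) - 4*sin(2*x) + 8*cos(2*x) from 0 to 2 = 0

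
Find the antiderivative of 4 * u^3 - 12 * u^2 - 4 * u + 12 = u^4 - 4*u^3 - 2*u^2 + 12*u + C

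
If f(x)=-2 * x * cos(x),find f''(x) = 2*x*cos(x) + 4*sin(x)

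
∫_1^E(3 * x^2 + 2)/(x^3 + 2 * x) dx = -log(3) + log(2*E + exp(3))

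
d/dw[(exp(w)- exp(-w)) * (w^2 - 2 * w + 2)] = (w^2*exp(2*w) + w^2 - 4*w + 4)*exp(-w)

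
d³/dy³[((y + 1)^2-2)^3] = 120*y^3 + 360*y^2 + 216*y - 24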